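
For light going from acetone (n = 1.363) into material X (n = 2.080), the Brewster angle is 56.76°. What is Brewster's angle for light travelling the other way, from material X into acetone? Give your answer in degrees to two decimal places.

θ_B' ≈ 33.24°

The two Brewster angles are complementary: θ_B' = 90° − θ_B = 90° − 56.76° = 33.24°.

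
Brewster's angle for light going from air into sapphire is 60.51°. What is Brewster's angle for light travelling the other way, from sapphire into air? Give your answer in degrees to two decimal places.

Reversing the direction swaps n₁ and n₂, so tan θ_B' = 1/tan θ_B and θ_B' = 90° − θ_B.
Hence θ_B' = 90° − 60.51° = 29.49°.

θ_B' ≈ 29.49°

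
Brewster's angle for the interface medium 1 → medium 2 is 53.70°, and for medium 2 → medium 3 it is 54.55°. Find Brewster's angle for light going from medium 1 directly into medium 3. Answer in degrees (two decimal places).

θ_B ≈ 62.39°

n₂/n₁ = tan 53.70° = 1.3613 and n₃/n₂ = tan 54.55° = 1.4045.
So n₃/n₁ = (n₂/n₁)(n₃/n₂) = 1.3613 × 1.4045 = 1.9120.
θ_B(1→3) = arctan(1.9120) = 62.39°.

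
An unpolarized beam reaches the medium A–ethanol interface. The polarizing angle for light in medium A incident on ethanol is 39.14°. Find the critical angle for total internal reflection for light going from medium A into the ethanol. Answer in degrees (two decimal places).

From Brewster, n₂/n₁ = tan θ_B = tan 39.14° = 0.8138.
Then sin θ_c = n₂/n₁ = 0.8138, so θ_c = arcsin 0.8138 = 54.47°.

θ_c ≈ 54.47°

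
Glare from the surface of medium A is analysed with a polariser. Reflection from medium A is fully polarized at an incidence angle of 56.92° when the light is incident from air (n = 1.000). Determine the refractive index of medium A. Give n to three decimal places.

n ≈ 1.535

Brewster's law: tan θ_B = n₂/n₁ (light incident in air, refracted into medium A).
n₂ = n₁ tan θ_B = 1.000 × tan 56.92° = 1.535.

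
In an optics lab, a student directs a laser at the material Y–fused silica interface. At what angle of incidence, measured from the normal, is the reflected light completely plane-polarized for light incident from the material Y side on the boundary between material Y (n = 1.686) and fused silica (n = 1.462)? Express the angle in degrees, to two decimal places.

tan θ_B = n₂/n₁ = 1.462/1.686 = 0.8671.
θ_B = arctan(0.8671) = 40.93°.

θ_B ≈ 40.93°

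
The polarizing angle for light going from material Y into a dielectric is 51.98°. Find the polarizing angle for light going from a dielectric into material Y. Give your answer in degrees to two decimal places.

θ_B' ≈ 38.02°

Reversing the direction swaps n₁ and n₂, so tan θ_B' = 1/tan θ_B and θ_B' = 90° − θ_B.
Hence θ_B' = 90° − 51.98° = 38.02°.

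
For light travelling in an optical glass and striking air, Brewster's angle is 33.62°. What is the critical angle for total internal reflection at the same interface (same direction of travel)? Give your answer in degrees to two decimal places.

θ_c ≈ 41.67°

n₂/n₁ = tan 33.62° = 0.6649; the critical angle satisfies sin θ_c = n₂/n₁.
θ_c = arcsin(0.6649) = 41.67°.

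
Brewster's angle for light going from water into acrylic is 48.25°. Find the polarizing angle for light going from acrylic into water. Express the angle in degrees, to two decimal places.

Reversing the direction swaps n₁ and n₂, so tan θ_B' = 1/tan θ_B and θ_B' = 90° − θ_B.
Hence θ_B' = 90° − 48.25° = 41.75°.

θ_B' ≈ 41.75°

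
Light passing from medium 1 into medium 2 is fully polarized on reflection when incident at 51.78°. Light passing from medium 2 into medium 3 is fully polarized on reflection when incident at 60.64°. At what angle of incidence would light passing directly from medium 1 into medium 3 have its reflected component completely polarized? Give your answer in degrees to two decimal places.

tan θ_B(1→2) = n₂/n₁ = tan 51.78° = 1.2699.
tan θ_B(2→3) = n₃/n₂ = tan 60.64° = 1.7776.
n₃/n₁ = 2.2573. Then tan θ_B(1→3) = n₃/n₁, so θ_B(1→3) = arctan(2.2573) = 66.11°.

θ_B ≈ 66.11°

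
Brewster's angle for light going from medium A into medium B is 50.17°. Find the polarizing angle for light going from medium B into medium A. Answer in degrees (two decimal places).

θ_B' ≈ 39.83°

Reversing the direction swaps n₁ and n₂, so tan θ_B' = 1/tan θ_B and θ_B' = 90° − θ_B.
Hence θ_B' = 90° − 50.17° = 39.83°.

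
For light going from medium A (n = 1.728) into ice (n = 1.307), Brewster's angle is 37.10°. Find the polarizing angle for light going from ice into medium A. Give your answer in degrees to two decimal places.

θ_B' ≈ 52.90°

tan θ_B' = n₁/n₂ = 1/tan θ_B, so θ_B' = 90° − θ_B.
θ_B' = 90° − 37.10° = 52.90°.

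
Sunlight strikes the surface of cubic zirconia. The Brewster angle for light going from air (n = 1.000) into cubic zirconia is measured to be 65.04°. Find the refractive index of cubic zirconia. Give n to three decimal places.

n ≈ 2.148

Full polarization of the reflected beam means tan θ_B = n₂/n₁, where n₁ is the incident medium (air).
n₂ = n₁ tan θ_B = 1.000 × tan 65.04° = 2.148.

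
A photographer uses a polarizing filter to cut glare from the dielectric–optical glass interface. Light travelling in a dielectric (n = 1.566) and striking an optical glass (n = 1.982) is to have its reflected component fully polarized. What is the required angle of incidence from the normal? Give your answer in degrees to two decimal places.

Brewster's condition: tan θ_B = n₂/n₁ = 1.982/1.566 = 1.2656. Taking the arctangent, θ_B = 51.69°.

θ_B ≈ 51.69°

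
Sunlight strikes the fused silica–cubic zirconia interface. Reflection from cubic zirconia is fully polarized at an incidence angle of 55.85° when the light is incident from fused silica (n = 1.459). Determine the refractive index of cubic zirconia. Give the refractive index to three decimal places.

n ≈ 2.151

Full polarization of the reflected beam means tan θ_B = n₂/n₁, where n₁ is the incident medium (fused silica).
n₂ = n₁ tan θ_B = 1.459 × tan 55.85° = 2.151.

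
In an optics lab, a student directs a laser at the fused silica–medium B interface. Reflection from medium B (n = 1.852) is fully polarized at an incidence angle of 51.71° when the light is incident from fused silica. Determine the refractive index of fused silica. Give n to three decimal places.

n ≈ 1.462

At the polarizing angle, tan θ_B = n₂/n₁ with n₁ on the incident side (fused silica) and n₂ on the transmitted side (medium B).
n₁ = n₂ / tan θ_B = 1.852 / tan 51.71° = 1.462.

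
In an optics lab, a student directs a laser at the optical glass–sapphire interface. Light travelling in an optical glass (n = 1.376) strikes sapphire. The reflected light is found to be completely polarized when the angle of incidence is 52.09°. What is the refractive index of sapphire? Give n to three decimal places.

n ≈ 1.767

At Brewster's angle, tan θ_B = n₂/n₁ with n₁ on the incident side (an optical glass) and n₂ on the transmitted side (sapphire).
n₂ = n₁ tan θ_B = 1.376 × tan 52.09° = 1.767.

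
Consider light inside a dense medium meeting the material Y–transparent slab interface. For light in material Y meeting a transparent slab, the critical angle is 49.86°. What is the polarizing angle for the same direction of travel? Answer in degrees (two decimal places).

At the critical angle sin θ_c = n₂/n₁, giving n₂/n₁ = sin 49.86° = 0.7645.
Then tan θ_B = n₂/n₁ = 0.7645, so θ_B = arctan 0.7645 = 37.40°.

θ_B ≈ 37.40°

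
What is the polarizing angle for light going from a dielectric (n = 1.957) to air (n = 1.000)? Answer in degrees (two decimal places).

Here n₂/n₁ = 1.000/1.957 = 0.5110, and Brewster's law gives tan θ_B = n₂/n₁.
θ_B = arctan(0.5110) = 27.07°.

θ_B ≈ 27.07°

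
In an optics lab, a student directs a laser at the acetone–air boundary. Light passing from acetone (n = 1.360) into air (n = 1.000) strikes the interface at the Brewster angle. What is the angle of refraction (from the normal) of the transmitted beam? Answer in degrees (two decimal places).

θ_B = arctan(n₂/n₁) = arctan(1.000/1.360) = 36.33°.
At Brewster's angle the reflected and refracted rays are perpendicular, so θ_t = 90° − θ_B = 90° − 36.33° = 53.67°.

θ_t ≈ 53.67°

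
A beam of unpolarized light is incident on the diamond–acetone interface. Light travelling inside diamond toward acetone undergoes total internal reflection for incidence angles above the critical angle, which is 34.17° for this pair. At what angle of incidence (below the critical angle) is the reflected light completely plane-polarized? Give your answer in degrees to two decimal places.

At the critical angle sin θ_c = n₂/n₁, giving n₂/n₁ = sin 34.17° = 0.5617.
Then tan θ_B = n₂/n₁ = 0.5617, so θ_B = arctan 0.5617 = 29.32°.

θ_B ≈ 29.32°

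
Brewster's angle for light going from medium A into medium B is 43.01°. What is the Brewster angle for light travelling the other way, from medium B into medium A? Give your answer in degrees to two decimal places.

tan θ_B' = n₁/n₂ = 1/tan θ_B, so θ_B' = 90° − θ_B.
θ_B' = 90° − 43.01° = 46.99°.

θ_B' ≈ 46.99°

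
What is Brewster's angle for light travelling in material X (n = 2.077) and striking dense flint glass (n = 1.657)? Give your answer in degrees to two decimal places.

θ_B ≈ 38.58°

tan θ_B = n₂/n₁ = 1.657/2.077 = 0.7978.
So θ_B = arctan 0.7978 = 38.58°.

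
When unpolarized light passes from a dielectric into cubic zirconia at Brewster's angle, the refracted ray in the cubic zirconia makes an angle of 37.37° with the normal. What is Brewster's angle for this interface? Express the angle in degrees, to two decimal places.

At Brewster's angle the reflected and refracted rays are perpendicular, so θ_B + θ_t = 90°.
θ_B = 90° − 37.37° = 52.63°.

θ_B ≈ 52.63°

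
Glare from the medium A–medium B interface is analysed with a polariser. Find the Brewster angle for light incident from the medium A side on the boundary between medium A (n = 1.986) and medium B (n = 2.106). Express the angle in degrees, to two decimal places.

The reflected p-component vanishes when tan θ_B = n₂/n₁.
tan θ_B = n₂/n₁ = 2.106/1.986 = 1.0604. Taking the arctangent, θ_B = 46.68°.

θ_B ≈ 46.68°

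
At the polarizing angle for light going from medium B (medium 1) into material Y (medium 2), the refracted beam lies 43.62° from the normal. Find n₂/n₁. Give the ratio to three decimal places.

θ_B + θ_t = 90°, so θ_B = 90° − 43.62° = 46.38°.
tan θ_B = n₂/n₁, so n₂/n₁ = tan 46.38° = 1.049.

n₂/n₁ ≈ 1.049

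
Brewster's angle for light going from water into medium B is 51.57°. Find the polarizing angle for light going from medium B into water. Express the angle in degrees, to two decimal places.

The two Brewster angles are complementary: θ_B' = 90° − θ_B = 90° − 51.57° = 38.43°.

θ_B' ≈ 38.43°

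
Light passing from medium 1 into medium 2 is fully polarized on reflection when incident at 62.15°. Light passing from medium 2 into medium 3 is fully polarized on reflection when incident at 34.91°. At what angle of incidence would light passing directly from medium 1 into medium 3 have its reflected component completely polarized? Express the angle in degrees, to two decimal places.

θ_B ≈ 52.87°

n₂/n₁ = tan 62.15° = 1.8927 and n₃/n₂ = tan 34.91° = 0.6979.
So n₃/n₁ = (n₂/n₁)(n₃/n₂) = 1.8927 × 0.6979 = 1.3208.
θ_B(1→3) = arctan(1.3208) = 52.87°.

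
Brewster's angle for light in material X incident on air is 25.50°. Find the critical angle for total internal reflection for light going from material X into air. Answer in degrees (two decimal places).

θ_c ≈ 28.49°

From Brewster, n₂/n₁ = tan θ_B = tan 25.50° = 0.4770.
Then sin θ_c = n₂/n₁ = 0.4770, so θ_c = arcsin 0.4770 = 28.49°.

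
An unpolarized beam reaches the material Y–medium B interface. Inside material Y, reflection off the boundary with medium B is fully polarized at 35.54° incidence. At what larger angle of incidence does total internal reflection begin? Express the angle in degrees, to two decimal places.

tan θ_B = n₂/n₁ = tan 35.54° = 0.7143.
Total internal reflection: sin θ_c = n₂/n₁ = 0.7143.
θ_c = arcsin(0.7143) = 45.59°.

θ_c ≈ 45.59°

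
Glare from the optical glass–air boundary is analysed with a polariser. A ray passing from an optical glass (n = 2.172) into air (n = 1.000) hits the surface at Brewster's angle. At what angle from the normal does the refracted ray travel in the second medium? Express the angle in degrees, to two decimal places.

θ_t ≈ 65.28°

θ_B = arctan(n₂/n₁) = arctan(1.000/2.172) = 24.72°.
At Brewster's angle the reflected and refracted rays are perpendicular, so θ_t = 90° − θ_B = 90° − 24.72° = 65.28°.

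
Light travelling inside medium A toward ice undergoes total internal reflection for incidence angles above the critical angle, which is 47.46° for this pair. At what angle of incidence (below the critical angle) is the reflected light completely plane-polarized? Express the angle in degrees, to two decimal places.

At the critical angle sin θ_c = n₂/n₁, giving n₂/n₁ = sin 47.46° = 0.7368.
Then tan θ_B = n₂/n₁ = 0.7368, so θ_B = arctan 0.7368 = 36.38°.

θ_B ≈ 36.38°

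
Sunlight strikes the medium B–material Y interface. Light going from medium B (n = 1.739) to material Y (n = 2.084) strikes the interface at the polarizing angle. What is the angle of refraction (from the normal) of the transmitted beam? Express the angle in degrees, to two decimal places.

θ_t ≈ 39.84°

tan θ_B = n₂/n₁ = 2.084/1.739 = 1.1984, so θ_B = 50.16°.
At Brewster's angle the reflected and refracted rays are perpendicular, so θ_t = 90° − θ_B = 90° − 50.16° = 39.84°.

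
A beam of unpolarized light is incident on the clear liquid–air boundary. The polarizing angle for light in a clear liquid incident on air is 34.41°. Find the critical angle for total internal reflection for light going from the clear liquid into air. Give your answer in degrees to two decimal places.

θ_c ≈ 43.23°

tan θ_B = n₂/n₁ = tan 34.41° = 0.6850.
Total internal reflection: sin θ_c = n₂/n₁ = 0.6850.
θ_c = arcsin(0.6850) = 43.23°.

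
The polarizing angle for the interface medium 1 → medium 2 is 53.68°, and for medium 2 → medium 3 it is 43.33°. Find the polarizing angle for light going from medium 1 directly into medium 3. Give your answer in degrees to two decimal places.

n₂/n₁ = tan 53.68° = 1.3603 and n₃/n₂ = tan 43.33° = 0.9433.
So n₃/n₁ = (n₂/n₁)(n₃/n₂) = 1.3603 × 0.9433 = 1.2833.
θ_B(1→3) = arctan(1.2833) = 52.07°.

θ_B ≈ 52.07°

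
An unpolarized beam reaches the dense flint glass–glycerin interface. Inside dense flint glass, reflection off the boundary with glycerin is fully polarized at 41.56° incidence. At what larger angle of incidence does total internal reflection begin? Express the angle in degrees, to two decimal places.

θ_c ≈ 62.45°

n₂/n₁ = tan 41.56° = 0.8866; the critical angle satisfies sin θ_c = n₂/n₁.
θ_c = arcsin(0.8866) = 62.45°.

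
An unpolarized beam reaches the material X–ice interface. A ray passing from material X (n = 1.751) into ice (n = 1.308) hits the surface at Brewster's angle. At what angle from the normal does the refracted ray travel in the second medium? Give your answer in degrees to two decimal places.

θ_B = arctan(n₂/n₁) = arctan(1.308/1.751) = 36.76°.
Since θ_B + θ_t = 90° at Brewster incidence, θ_t = 90° − 36.76° = 53.24°.

θ_t ≈ 53.24°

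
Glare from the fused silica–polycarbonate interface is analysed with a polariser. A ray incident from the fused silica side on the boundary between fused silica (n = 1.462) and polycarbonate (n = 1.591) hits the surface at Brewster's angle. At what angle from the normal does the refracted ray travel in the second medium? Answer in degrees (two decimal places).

tan θ_B = n₂/n₁ = 1.591/1.462 = 1.0882, so θ_B = 47.42°.
The refracted ray is perpendicular to the reflected ray, so θ_t = 90° − θ_B = 42.58°.

θ_t ≈ 42.58°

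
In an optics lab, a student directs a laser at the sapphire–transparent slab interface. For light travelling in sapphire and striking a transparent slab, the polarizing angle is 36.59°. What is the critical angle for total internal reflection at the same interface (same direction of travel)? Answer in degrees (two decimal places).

θ_c ≈ 47.94°

tan θ_B = n₂/n₁ = tan 36.59° = 0.7424.
Total internal reflection: sin θ_c = n₂/n₁ = 0.7424.
θ_c = arcsin(0.7424) = 47.94°.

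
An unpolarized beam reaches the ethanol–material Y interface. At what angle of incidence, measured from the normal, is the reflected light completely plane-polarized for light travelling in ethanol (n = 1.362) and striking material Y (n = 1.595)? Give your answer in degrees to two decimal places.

θ_B ≈ 49.51°

The reflected p-component vanishes when tan θ_B = n₂/n₁.
tan θ_B = n₂/n₁ = 1.595/1.362 = 1.1711.
θ_B = arctan(1.1711) = 49.51°.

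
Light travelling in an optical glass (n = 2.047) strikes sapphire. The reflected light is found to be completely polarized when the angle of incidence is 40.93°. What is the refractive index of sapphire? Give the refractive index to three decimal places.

Full polarization of the reflected beam means tan θ_B = n₂/n₁, where n₁ is the incident medium (an optical glass).
n₂ = n₁ tan θ_B = 2.047 × tan 40.93° = 1.775.

n ≈ 1.775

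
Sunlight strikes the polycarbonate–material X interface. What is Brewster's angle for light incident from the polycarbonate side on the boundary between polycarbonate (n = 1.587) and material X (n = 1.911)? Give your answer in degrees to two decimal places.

θ_B ≈ 50.29°

At Brewster's angle the reflected and refracted rays are perpendicular, which with Snell's law gives tan θ_B = n₂/n₁.
tan θ_B = n₂/n₁ = 1.911/1.587 = 1.2042.
θ_B = arctan(1.2042) = 50.29°.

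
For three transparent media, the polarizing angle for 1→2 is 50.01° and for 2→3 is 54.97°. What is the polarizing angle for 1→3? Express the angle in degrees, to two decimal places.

θ_B ≈ 59.54°

Each Brewster angle gives a ratio: n₂/n₁ = tan 50.01° = 1.1922, n₃/n₂ = tan 54.97° = 1.4266.
So n₃/n₁ = (n₂/n₁)(n₃/n₂) = 1.1922 × 1.4266 = 1.7007.
θ_B(1→3) = arctan(1.7007) = 59.54°.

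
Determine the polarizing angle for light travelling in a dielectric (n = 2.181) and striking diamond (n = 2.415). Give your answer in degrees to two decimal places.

θ_B ≈ 47.91°

At Brewster's angle the reflected and refracted rays are perpendicular, which with Snell's law gives tan θ_B = n₂/n₁.
tan θ_B = n₂/n₁ = 2.415/2.181 = 1.1073.
So θ_B = arctan 1.1073 = 47.91°.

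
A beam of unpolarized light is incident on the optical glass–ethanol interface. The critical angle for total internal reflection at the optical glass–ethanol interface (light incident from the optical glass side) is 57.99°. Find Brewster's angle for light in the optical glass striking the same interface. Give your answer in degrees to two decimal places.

n₂/n₁ = sin θ_c = sin 57.99° = 0.8480.
tan θ_B equals the same ratio, so θ_B = arctan(0.8480) = 40.30°.

θ_B ≈ 40.30°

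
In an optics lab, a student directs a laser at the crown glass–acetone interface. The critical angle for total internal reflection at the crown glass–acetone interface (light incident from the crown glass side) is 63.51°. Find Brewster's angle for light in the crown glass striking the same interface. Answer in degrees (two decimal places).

θ_B ≈ 41.83°

n₂/n₁ = sin θ_c = sin 63.51° = 0.8950.
tan θ_B equals the same ratio, so θ_B = arctan(0.8950) = 41.83°.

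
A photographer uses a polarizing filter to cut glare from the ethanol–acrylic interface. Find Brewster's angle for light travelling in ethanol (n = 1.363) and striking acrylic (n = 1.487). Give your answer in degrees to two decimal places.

tan θ_B = n₂/n₁ = 1.487/1.363 = 1.0910. Taking the arctangent, θ_B = 47.49°.

θ_B ≈ 47.49°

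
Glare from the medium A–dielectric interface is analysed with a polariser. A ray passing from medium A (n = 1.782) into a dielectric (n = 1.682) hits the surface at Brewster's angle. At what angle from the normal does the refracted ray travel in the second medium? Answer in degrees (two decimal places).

θ_B = arctan(n₂/n₁) = arctan(1.682/1.782) = 43.35°.
The refracted ray is perpendicular to the reflected ray, so θ_t = 90° − θ_B = 46.65°.

θ_t ≈ 46.65°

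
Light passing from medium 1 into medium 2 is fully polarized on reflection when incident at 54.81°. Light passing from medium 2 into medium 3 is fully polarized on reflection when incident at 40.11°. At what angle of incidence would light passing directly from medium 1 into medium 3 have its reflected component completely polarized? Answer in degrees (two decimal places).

θ_B ≈ 50.07°

Each Brewster angle gives a ratio: n₂/n₁ = tan 54.81° = 1.4181, n₃/n₂ = tan 40.11° = 0.8424.
n₃/n₁ = 1.1946. Then tan θ_B(1→3) = n₃/n₁, so θ_B(1→3) = arctan(1.1946) = 50.07°.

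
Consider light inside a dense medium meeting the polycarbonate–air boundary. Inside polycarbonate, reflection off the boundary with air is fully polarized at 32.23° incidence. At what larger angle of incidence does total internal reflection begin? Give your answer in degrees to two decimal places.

n₂/n₁ = tan 32.23° = 0.6305; the critical angle satisfies sin θ_c = n₂/n₁.
θ_c = arcsin(0.6305) = 39.08°.

θ_c ≈ 39.08°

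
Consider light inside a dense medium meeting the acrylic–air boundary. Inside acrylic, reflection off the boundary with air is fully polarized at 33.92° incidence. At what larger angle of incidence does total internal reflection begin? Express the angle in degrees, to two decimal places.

From Brewster, n₂/n₁ = tan θ_B = tan 33.92° = 0.6725.
Then sin θ_c = n₂/n₁ = 0.6725, so θ_c = arcsin 0.6725 = 42.26°.

θ_c ≈ 42.26°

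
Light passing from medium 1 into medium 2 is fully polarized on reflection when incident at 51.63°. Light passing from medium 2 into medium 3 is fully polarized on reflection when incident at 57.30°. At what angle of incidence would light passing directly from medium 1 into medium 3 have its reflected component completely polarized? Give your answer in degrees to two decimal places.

θ_B ≈ 63.06°

tan θ_B(1→2) = n₂/n₁ = tan 51.63° = 1.2630.
tan θ_B(2→3) = n₃/n₂ = tan 57.30° = 1.5577.
Multiplying, n₃/n₁ = 1.2630 × 1.5577 = 1.9674, and θ_B(1→3) = arctan 1.9674 = 63.06°.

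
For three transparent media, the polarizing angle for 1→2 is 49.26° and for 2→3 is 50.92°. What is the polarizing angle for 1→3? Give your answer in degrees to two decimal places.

θ_B ≈ 55.03°

n₂/n₁ = tan 49.26° = 1.1610 and n₃/n₂ = tan 50.92° = 1.2314.
n₃/n₁ = 1.4296. Then tan θ_B(1→3) = n₃/n₁, so θ_B(1→3) = arctan(1.4296) = 55.03°.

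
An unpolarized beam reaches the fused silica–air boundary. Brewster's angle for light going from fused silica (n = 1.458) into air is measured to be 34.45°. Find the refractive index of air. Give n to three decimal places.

n ≈ 1.000

Brewster's law: tan θ_B = n₂/n₁ (light incident in fused silica, refracted into air).
n₂ = n₁ tan θ_B = 1.458 × tan 34.45° = 1.000.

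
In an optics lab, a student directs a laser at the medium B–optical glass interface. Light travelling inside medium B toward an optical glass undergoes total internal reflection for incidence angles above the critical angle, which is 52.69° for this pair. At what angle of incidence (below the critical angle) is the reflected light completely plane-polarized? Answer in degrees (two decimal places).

θ_B ≈ 38.50°

n₂/n₁ = sin θ_c = sin 52.69° = 0.7954.
tan θ_B equals the same ratio, so θ_B = arctan(0.7954) = 38.50°.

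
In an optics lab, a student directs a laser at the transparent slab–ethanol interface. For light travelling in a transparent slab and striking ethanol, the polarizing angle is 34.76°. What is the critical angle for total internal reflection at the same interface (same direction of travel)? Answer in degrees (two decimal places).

θ_c ≈ 43.95°

tan θ_B = n₂/n₁ = tan 34.76° = 0.6940.
Total internal reflection: sin θ_c = n₂/n₁ = 0.6940.
θ_c = arcsin(0.6940) = 43.95°.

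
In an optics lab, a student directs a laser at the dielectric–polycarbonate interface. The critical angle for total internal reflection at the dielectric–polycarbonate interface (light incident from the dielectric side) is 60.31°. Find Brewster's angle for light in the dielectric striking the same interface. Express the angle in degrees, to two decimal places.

sin θ_c = n₂/n₁, so n₂/n₁ = sin 60.31° = 0.8687.
Brewster: tan θ_B = n₂/n₁ = 0.8687.
θ_B = arctan(0.8687) = 40.98°.

θ_B ≈ 40.98°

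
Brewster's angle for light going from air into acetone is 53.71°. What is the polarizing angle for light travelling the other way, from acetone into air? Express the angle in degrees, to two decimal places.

Reversing the direction swaps n₁ and n₂, so tan θ_B' = 1/tan θ_B and θ_B' = 90° − θ_B.
Hence θ_B' = 90° − 53.71° = 36.29°.

θ_B' ≈ 36.29°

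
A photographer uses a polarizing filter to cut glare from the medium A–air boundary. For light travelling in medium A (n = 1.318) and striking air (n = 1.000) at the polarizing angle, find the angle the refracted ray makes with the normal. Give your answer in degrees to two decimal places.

θ_t ≈ 52.81°

tan θ_B = n₂/n₁ = 1.000/1.318 = 0.7587, so θ_B = 37.19°.
At Brewster's angle the reflected and refracted rays are perpendicular, so θ_t = 90° − θ_B = 90° − 37.19° = 52.81°.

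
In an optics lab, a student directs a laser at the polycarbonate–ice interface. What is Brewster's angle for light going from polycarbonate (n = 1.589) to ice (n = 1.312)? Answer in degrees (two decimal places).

Here n₂/n₁ = 1.312/1.589 = 0.8257, and Brewster's law gives tan θ_B = n₂/n₁.
θ_B = arctan(0.8257) = 39.55°.

θ_B ≈ 39.55°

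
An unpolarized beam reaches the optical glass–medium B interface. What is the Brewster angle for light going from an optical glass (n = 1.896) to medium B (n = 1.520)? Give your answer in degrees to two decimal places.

Brewster's condition: tan θ_B = n₂/n₁ = 1.520/1.896 = 0.8017.
θ_B = arctan(0.8017) = 38.72°.

θ_B ≈ 38.72°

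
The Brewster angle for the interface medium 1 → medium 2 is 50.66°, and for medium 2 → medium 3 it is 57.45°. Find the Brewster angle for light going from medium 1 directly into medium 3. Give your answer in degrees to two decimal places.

θ_B ≈ 62.38°

n₂/n₁ = tan 50.66° = 1.2200 and n₃/n₂ = tan 57.45° = 1.5667.
n₃/n₁ = 1.9114. Then tan θ_B(1→3) = n₃/n₁, so θ_B(1→3) = arctan(1.9114) = 62.38°.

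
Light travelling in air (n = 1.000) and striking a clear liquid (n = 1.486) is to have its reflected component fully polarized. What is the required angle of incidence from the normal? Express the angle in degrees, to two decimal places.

At Brewster's angle the reflected and refracted rays are perpendicular, which with Snell's law gives tan θ_B = n₂/n₁.
tan θ_B = n₂/n₁ = 1.486/1.000 = 1.4860.
So θ_B = arctan 1.4860 = 56.06°.

θ_B ≈ 56.06°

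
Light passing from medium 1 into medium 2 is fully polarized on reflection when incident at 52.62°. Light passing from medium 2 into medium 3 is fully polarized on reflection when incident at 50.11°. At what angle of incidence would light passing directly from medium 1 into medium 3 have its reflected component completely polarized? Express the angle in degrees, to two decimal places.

θ_B ≈ 57.44°

n₂/n₁ = tan 52.62° = 1.3089 and n₃/n₂ = tan 50.11° = 1.1964.
Multiplying, n₃/n₁ = 1.3089 × 1.1964 = 1.5660, and θ_B(1→3) = arctan 1.5660 = 57.44°.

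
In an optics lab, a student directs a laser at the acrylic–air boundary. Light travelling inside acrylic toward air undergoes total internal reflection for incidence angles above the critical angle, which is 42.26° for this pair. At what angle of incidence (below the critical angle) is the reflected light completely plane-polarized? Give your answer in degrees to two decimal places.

θ_B ≈ 33.92°

sin θ_c = n₂/n₁, so n₂/n₁ = sin 42.26° = 0.6725.
Brewster: tan θ_B = n₂/n₁ = 0.6725.
θ_B = arctan(0.6725) = 33.92°.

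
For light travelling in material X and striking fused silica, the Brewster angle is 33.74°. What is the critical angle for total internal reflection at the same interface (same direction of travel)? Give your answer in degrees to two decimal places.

From Brewster, n₂/n₁ = tan θ_B = tan 33.74° = 0.6679.
Then sin θ_c = n₂/n₁ = 0.6679, so θ_c = arcsin 0.6679 = 41.91°.

θ_c ≈ 41.91°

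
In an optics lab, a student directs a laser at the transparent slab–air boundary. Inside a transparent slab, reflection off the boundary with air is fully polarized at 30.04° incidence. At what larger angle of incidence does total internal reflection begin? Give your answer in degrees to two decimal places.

From Brewster, n₂/n₁ = tan θ_B = tan 30.04° = 0.5783.
Then sin θ_c = n₂/n₁ = 0.5783, so θ_c = arcsin 0.5783 = 35.33°.

θ_c ≈ 35.33°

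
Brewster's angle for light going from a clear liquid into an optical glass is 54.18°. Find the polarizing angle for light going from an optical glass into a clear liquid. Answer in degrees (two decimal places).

tan θ_B' = n₁/n₂ = 1/tan θ_B, so θ_B' = 90° − θ_B.
θ_B' = 90° − 54.18° = 35.82°.

θ_B' ≈ 35.82°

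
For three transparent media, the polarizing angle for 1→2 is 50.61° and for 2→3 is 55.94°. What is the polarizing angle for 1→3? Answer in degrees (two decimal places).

θ_B ≈ 60.97°

n₂/n₁ = tan 50.61° = 1.2179 and n₃/n₂ = tan 55.94° = 1.4792.
Multiplying, n₃/n₁ = 1.2179 × 1.4792 = 1.8015, and θ_B(1→3) = arctan 1.8015 = 60.97°.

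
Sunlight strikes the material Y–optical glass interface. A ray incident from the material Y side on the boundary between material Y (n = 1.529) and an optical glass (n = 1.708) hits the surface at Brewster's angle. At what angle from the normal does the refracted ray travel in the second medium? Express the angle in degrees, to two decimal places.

θ_t ≈ 41.83°

θ_B = arctan(n₂/n₁) = arctan(1.708/1.529) = 48.17°.
Since θ_B + θ_t = 90° at Brewster incidence, θ_t = 90° − 48.17° = 41.83°.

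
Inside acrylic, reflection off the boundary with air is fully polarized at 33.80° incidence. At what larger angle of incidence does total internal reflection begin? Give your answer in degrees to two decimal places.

θ_c ≈ 42.02°

tan θ_B = n₂/n₁ = tan 33.80° = 0.6694.
Total internal reflection: sin θ_c = n₂/n₁ = 0.6694.
θ_c = arcsin(0.6694) = 42.02°.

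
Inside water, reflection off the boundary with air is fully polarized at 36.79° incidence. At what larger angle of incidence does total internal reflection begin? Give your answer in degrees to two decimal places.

tan θ_B = n₂/n₁ = tan 36.79° = 0.7478.
Total internal reflection: sin θ_c = n₂/n₁ = 0.7478.
θ_c = arcsin(0.7478) = 48.40°.

θ_c ≈ 48.40°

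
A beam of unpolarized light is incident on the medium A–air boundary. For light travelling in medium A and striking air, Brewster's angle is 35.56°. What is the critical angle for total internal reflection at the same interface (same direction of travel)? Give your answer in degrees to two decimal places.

θ_c ≈ 45.63°

tan θ_B = n₂/n₁ = tan 35.56° = 0.7149.
Total internal reflection: sin θ_c = n₂/n₁ = 0.7149.
θ_c = arcsin(0.7149) = 45.63°.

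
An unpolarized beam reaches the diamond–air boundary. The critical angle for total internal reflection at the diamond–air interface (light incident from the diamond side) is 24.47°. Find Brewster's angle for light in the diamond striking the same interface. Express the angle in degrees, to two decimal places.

θ_B ≈ 22.50°

n₂/n₁ = sin θ_c = sin 24.47° = 0.4142.
tan θ_B equals the same ratio, so θ_B = arctan(0.4142) = 22.50°.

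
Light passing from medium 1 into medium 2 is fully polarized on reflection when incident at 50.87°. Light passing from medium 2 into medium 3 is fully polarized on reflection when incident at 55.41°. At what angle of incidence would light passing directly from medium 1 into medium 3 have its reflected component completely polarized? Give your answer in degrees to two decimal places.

n₂/n₁ = tan 50.87° = 1.2292 and n₃/n₂ = tan 55.41° = 1.4501.
Multiplying, n₃/n₁ = 1.2292 × 1.4501 = 1.7825, and θ_B(1→3) = arctan 1.7825 = 60.71°.

θ_B ≈ 60.71°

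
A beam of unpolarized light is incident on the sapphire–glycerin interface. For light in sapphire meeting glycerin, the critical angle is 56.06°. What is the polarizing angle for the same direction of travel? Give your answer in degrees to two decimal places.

n₂/n₁ = sin θ_c = sin 56.06° = 0.8296.
tan θ_B equals the same ratio, so θ_B = arctan(0.8296) = 39.68°.

θ_B ≈ 39.68°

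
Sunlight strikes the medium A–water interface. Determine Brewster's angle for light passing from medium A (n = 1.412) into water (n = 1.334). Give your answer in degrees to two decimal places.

θ_B ≈ 43.37°

Here n₂/n₁ = 1.334/1.412 = 0.9448, and Brewster's law gives tan θ_B = n₂/n₁.
θ_B = arctan(0.9448) = 43.37°.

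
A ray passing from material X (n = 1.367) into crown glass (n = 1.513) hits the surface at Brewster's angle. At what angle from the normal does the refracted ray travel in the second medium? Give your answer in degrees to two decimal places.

θ_t ≈ 42.10°

tan θ_B = n₂/n₁ = 1.513/1.367 = 1.1068, so θ_B = 47.90°.
At Brewster's angle the reflected and refracted rays are perpendicular, so θ_t = 90° − θ_B = 90° − 47.90° = 42.10°.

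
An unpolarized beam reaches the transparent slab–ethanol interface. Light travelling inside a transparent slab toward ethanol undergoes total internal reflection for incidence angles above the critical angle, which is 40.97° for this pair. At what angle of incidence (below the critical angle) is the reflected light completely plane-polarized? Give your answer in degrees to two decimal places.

n₂/n₁ = sin θ_c = sin 40.97° = 0.6557.
tan θ_B equals the same ratio, so θ_B = arctan(0.6557) = 33.25°.

θ_B ≈ 33.25°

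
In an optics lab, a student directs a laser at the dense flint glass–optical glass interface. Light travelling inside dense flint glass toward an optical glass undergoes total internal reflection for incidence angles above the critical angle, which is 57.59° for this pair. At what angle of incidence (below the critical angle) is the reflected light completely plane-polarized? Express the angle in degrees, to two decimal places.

θ_B ≈ 40.17°

At the critical angle sin θ_c = n₂/n₁, giving n₂/n₁ = sin 57.59° = 0.8442.
Then tan θ_B = n₂/n₁ = 0.8442, so θ_B = arctan 0.8442 = 40.17°.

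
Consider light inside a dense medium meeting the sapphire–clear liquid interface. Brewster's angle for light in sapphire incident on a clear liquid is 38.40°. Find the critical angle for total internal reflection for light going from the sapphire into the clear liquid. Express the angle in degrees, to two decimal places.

θ_c ≈ 52.43°

From Brewster, n₂/n₁ = tan θ_B = tan 38.40° = 0.7926.
Then sin θ_c = n₂/n₁ = 0.7926, so θ_c = arcsin 0.7926 = 52.43°.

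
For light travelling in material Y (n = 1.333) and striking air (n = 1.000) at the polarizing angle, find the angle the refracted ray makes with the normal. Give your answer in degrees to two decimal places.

First find Brewster's angle: tan θ_B = 1.000/1.333 = 0.7502, giving θ_B = 36.88°.
The refracted ray is perpendicular to the reflected ray, so θ_t = 90° − θ_B = 53.12°.

θ_t ≈ 53.12°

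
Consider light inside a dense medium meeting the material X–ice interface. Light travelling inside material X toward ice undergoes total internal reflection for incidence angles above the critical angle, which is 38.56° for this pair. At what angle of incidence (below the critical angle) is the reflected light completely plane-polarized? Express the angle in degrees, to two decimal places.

θ_B ≈ 31.94°

n₂/n₁ = sin θ_c = sin 38.56° = 0.6233.
tan θ_B equals the same ratio, so θ_B = arctan(0.6233) = 31.94°.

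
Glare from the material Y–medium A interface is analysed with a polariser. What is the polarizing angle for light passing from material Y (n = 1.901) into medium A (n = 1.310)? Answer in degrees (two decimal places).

Here n₂/n₁ = 1.310/1.901 = 0.6891, and Brewster's law gives tan θ_B = n₂/n₁. Taking the arctangent, θ_B = 34.57°.

θ_B ≈ 34.57°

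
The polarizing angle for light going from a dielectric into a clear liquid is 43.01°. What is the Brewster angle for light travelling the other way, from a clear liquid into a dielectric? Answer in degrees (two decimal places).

Reversing the direction swaps n₁ and n₂, so tan θ_B' = 1/tan θ_B and θ_B' = 90° − θ_B.
Hence θ_B' = 90° − 43.01° = 46.99°.

θ_B' ≈ 46.99°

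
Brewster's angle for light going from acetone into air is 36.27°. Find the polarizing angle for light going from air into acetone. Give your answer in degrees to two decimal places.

Reversing the direction swaps n₁ and n₂, so tan θ_B' = 1/tan θ_B and θ_B' = 90° − θ_B.
Hence θ_B' = 90° − 36.27° = 53.73°.

θ_B' ≈ 53.73°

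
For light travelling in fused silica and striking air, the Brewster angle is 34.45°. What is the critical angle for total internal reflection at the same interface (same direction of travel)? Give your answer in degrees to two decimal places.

θ_c ≈ 43.31°

n₂/n₁ = tan 34.45° = 0.6860; the critical angle satisfies sin θ_c = n₂/n₁.
θ_c = arcsin(0.6860) = 43.31°.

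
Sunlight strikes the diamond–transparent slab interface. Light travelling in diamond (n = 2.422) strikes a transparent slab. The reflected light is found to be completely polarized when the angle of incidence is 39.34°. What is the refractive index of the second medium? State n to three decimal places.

n ≈ 1.985

Full polarization of the reflected beam means tan θ_B = n₂/n₁, where n₁ is the incident medium (diamond).
n₂ = n₁ tan θ_B = 2.422 × tan 39.34° = 1.985.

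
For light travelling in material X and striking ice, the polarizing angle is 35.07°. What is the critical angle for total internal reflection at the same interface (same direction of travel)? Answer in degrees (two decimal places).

θ_c ≈ 44.59°

n₂/n₁ = tan 35.07° = 0.7020; the critical angle satisfies sin θ_c = n₂/n₁.
θ_c = arcsin(0.7020) = 44.59°.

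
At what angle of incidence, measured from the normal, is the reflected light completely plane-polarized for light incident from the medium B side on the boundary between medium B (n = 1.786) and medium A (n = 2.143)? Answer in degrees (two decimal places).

At Brewster's angle the reflected and refracted rays are perpendicular, which with Snell's law gives tan θ_B = n₂/n₁.
Brewster's condition: tan θ_B = n₂/n₁ = 2.143/1.786 = 1.1999.
So θ_B = arctan 1.1999 = 50.19°.

θ_B ≈ 50.19°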